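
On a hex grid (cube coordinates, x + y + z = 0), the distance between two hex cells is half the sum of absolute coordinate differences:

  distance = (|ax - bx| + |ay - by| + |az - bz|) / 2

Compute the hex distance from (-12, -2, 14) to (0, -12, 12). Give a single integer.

Answer: 12

Derivation:
|ax - bx| = |-12 - 0| = 12
|ay - by| = |-2 - (-12)| = 10
|az - bz| = |14 - 12| = 2
distance = (12 + 10 + 2) / 2 = 24 / 2 = 12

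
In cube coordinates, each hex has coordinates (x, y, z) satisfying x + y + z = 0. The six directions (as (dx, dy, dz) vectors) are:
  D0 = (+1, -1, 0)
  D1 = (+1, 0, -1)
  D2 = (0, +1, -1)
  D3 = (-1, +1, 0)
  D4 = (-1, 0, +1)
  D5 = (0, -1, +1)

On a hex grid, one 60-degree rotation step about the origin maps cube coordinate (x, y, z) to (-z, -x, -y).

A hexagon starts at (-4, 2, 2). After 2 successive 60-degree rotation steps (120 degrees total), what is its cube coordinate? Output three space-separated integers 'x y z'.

Start: (-4, 2, 2)
Step 1: (-4, 2, 2) -> (-(2), -(-4), -(2)) = (-2, 4, -2)
Step 2: (-2, 4, -2) -> (-(-2), -(-2), -(4)) = (2, 2, -4)

Answer: 2 2 -4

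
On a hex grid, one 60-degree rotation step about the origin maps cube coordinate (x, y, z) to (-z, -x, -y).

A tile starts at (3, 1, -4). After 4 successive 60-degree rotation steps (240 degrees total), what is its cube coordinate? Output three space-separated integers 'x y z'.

Answer: -4 3 1

Derivation:
Start: (3, 1, -4)
Step 1: (3, 1, -4) -> (-(-4), -(3), -(1)) = (4, -3, -1)
Step 2: (4, -3, -1) -> (-(-1), -(4), -(-3)) = (1, -4, 3)
Step 3: (1, -4, 3) -> (-(3), -(1), -(-4)) = (-3, -1, 4)
Step 4: (-3, -1, 4) -> (-(4), -(-3), -(-1)) = (-4, 3, 1)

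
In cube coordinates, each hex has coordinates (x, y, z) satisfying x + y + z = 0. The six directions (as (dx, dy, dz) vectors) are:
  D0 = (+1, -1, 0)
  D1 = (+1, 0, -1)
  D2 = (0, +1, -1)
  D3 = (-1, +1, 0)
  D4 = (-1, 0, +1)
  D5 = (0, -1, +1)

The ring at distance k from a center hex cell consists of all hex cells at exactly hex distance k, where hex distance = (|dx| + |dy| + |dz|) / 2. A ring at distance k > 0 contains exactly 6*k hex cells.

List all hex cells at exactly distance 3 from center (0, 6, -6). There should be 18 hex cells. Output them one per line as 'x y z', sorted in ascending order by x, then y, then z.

Walk ring at distance 3 from (0, 6, -6):
Start at center + D4*3 = (-3, 6, -3)
  hex 0: (-3, 6, -3)
  hex 1: (-2, 5, -3)
  hex 2: (-1, 4, -3)
  hex 3: (0, 3, -3)
  hex 4: (1, 3, -4)
  hex 5: (2, 3, -5)
  hex 6: (3, 3, -6)
  hex 7: (3, 4, -7)
  hex 8: (3, 5, -8)
  hex 9: (3, 6, -9)
  hex 10: (2, 7, -9)
  hex 11: (1, 8, -9)
  hex 12: (0, 9, -9)
  hex 13: (-1, 9, -8)
  hex 14: (-2, 9, -7)
  hex 15: (-3, 9, -6)
  hex 16: (-3, 8, -5)
  hex 17: (-3, 7, -4)
Sorted: 18 hexes.

Answer: -3 6 -3
-3 7 -4
-3 8 -5
-3 9 -6
-2 5 -3
-2 9 -7
-1 4 -3
-1 9 -8
0 3 -3
0 9 -9
1 3 -4
1 8 -9
2 3 -5
2 7 -9
3 3 -6
3 4 -7
3 5 -8
3 6 -9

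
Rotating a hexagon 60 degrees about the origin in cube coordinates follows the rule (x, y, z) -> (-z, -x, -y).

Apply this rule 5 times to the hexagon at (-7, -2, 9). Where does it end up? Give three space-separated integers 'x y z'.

Start: (-7, -2, 9)
Step 1: (-7, -2, 9) -> (-(9), -(-7), -(-2)) = (-9, 7, 2)
Step 2: (-9, 7, 2) -> (-(2), -(-9), -(7)) = (-2, 9, -7)
Step 3: (-2, 9, -7) -> (-(-7), -(-2), -(9)) = (7, 2, -9)
Step 4: (7, 2, -9) -> (-(-9), -(7), -(2)) = (9, -7, -2)
Step 5: (9, -7, -2) -> (-(-2), -(9), -(-7)) = (2, -9, 7)

Answer: 2 -9 7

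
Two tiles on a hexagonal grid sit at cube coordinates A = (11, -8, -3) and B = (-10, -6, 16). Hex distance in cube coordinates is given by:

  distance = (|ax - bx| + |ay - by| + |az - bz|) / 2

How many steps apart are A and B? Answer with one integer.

Answer: 21

Derivation:
|ax - bx| = |11 - (-10)| = 21
|ay - by| = |-8 - (-6)| = 2
|az - bz| = |-3 - 16| = 19
distance = (21 + 2 + 19) / 2 = 42 / 2 = 21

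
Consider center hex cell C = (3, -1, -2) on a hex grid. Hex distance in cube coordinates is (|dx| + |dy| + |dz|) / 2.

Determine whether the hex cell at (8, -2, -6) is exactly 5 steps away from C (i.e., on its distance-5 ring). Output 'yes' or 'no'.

|px - cx| = |8 - 3| = 5
|py - cy| = |-2 - (-1)| = 1
|pz - cz| = |-6 - (-2)| = 4
distance = (5+1+4)/2 = 10/2 = 5
radius = 5; distance == radius -> yes

Answer: yes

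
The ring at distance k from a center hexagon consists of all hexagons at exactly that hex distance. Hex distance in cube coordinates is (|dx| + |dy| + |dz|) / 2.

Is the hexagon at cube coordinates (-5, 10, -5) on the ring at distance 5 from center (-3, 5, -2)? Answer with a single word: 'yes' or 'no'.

Answer: yes

Derivation:
|px - cx| = |-5 - (-3)| = 2
|py - cy| = |10 - 5| = 5
|pz - cz| = |-5 - (-2)| = 3
distance = (2+5+3)/2 = 10/2 = 5
radius = 5; distance == radius -> yes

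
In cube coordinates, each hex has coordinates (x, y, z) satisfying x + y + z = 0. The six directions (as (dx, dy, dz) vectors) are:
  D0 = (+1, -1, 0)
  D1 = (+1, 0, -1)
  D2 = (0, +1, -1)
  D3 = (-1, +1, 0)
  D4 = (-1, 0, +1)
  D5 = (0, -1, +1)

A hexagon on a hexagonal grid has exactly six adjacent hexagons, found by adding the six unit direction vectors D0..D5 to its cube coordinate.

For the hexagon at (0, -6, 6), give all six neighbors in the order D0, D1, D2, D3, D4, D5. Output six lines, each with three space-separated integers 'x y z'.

Answer: 1 -7 6
1 -6 5
0 -5 5
-1 -5 6
-1 -6 7
0 -7 7

Derivation:
Center: (0, -6, 6). Add each direction:
  D0: (0, -6, 6) + (1, -1, 0) = (1, -7, 6)
  D1: (0, -6, 6) + (1, 0, -1) = (1, -6, 5)
  D2: (0, -6, 6) + (0, 1, -1) = (0, -5, 5)
  D3: (0, -6, 6) + (-1, 1, 0) = (-1, -5, 6)
  D4: (0, -6, 6) + (-1, 0, 1) = (-1, -6, 7)
  D5: (0, -6, 6) + (0, -1, 1) = (0, -7, 7)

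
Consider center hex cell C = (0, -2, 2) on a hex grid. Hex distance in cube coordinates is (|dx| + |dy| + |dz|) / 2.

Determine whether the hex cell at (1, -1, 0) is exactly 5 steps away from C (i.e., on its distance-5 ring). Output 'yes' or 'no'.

|px - cx| = |1 - 0| = 1
|py - cy| = |-1 - (-2)| = 1
|pz - cz| = |0 - 2| = 2
distance = (1+1+2)/2 = 4/2 = 2
radius = 5; distance != radius -> no

Answer: no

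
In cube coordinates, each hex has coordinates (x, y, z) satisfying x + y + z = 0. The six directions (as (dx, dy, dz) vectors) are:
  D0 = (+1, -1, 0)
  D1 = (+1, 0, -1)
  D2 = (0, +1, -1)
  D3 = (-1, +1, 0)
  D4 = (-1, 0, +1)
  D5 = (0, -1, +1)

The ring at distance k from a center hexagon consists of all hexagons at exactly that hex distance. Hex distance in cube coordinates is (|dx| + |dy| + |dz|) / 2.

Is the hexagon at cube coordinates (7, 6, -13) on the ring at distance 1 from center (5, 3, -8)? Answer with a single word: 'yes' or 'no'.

Answer: no

Derivation:
|px - cx| = |7 - 5| = 2
|py - cy| = |6 - 3| = 3
|pz - cz| = |-13 - (-8)| = 5
distance = (2+3+5)/2 = 10/2 = 5
radius = 1; distance != radius -> no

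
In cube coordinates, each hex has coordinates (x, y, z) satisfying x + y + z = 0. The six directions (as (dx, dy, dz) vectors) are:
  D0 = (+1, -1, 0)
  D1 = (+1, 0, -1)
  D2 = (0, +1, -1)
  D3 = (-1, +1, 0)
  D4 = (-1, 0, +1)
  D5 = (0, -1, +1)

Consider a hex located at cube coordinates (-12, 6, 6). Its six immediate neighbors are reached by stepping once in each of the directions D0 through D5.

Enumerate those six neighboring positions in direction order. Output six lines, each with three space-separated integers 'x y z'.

Center: (-12, 6, 6). Add each direction:
  D0: (-12, 6, 6) + (1, -1, 0) = (-11, 5, 6)
  D1: (-12, 6, 6) + (1, 0, -1) = (-11, 6, 5)
  D2: (-12, 6, 6) + (0, 1, -1) = (-12, 7, 5)
  D3: (-12, 6, 6) + (-1, 1, 0) = (-13, 7, 6)
  D4: (-12, 6, 6) + (-1, 0, 1) = (-13, 6, 7)
  D5: (-12, 6, 6) + (0, -1, 1) = (-12, 5, 7)

Answer: -11 5 6
-11 6 5
-12 7 5
-13 7 6
-13 6 7
-12 5 7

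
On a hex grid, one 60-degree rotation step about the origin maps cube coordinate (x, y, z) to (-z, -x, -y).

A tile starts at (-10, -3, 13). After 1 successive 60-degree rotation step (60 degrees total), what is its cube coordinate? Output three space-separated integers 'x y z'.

Start: (-10, -3, 13)
Step 1: (-10, -3, 13) -> (-(13), -(-10), -(-3)) = (-13, 10, 3)

Answer: -13 10 3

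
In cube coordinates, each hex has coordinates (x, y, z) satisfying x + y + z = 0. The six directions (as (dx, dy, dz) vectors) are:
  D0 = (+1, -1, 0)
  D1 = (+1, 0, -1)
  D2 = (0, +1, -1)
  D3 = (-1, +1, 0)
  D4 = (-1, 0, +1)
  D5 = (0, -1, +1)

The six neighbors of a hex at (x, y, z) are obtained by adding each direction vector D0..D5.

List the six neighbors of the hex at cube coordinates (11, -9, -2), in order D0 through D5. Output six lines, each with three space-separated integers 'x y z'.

Answer: 12 -10 -2
12 -9 -3
11 -8 -3
10 -8 -2
10 -9 -1
11 -10 -1

Derivation:
Center: (11, -9, -2). Add each direction:
  D0: (11, -9, -2) + (1, -1, 0) = (12, -10, -2)
  D1: (11, -9, -2) + (1, 0, -1) = (12, -9, -3)
  D2: (11, -9, -2) + (0, 1, -1) = (11, -8, -3)
  D3: (11, -9, -2) + (-1, 1, 0) = (10, -8, -2)
  D4: (11, -9, -2) + (-1, 0, 1) = (10, -9, -1)
  D5: (11, -9, -2) + (0, -1, 1) = (11, -10, -1)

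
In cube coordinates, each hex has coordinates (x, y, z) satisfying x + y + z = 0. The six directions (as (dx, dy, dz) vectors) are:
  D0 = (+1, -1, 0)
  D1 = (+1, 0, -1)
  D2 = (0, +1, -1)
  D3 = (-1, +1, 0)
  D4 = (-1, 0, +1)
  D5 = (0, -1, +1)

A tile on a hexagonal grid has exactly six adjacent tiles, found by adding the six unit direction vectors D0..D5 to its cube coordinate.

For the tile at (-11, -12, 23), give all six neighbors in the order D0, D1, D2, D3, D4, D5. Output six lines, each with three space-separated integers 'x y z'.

Center: (-11, -12, 23). Add each direction:
  D0: (-11, -12, 23) + (1, -1, 0) = (-10, -13, 23)
  D1: (-11, -12, 23) + (1, 0, -1) = (-10, -12, 22)
  D2: (-11, -12, 23) + (0, 1, -1) = (-11, -11, 22)
  D3: (-11, -12, 23) + (-1, 1, 0) = (-12, -11, 23)
  D4: (-11, -12, 23) + (-1, 0, 1) = (-12, -12, 24)
  D5: (-11, -12, 23) + (0, -1, 1) = (-11, -13, 24)

Answer: -10 -13 23
-10 -12 22
-11 -11 22
-12 -11 23
-12 -12 24
-11 -13 24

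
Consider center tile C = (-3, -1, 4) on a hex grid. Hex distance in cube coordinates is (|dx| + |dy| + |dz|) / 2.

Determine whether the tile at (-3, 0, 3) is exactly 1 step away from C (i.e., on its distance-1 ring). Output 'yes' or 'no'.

|px - cx| = |-3 - (-3)| = 0
|py - cy| = |0 - (-1)| = 1
|pz - cz| = |3 - 4| = 1
distance = (0+1+1)/2 = 2/2 = 1
radius = 1; distance == radius -> yes

Answer: yes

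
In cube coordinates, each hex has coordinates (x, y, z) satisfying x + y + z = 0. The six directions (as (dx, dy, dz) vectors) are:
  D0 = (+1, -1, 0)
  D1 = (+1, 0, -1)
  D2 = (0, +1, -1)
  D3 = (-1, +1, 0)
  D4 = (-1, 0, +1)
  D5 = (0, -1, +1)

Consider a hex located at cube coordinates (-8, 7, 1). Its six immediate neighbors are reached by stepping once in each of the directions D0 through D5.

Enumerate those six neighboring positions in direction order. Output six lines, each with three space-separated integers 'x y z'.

Answer: -7 6 1
-7 7 0
-8 8 0
-9 8 1
-9 7 2
-8 6 2

Derivation:
Center: (-8, 7, 1). Add each direction:
  D0: (-8, 7, 1) + (1, -1, 0) = (-7, 6, 1)
  D1: (-8, 7, 1) + (1, 0, -1) = (-7, 7, 0)
  D2: (-8, 7, 1) + (0, 1, -1) = (-8, 8, 0)
  D3: (-8, 7, 1) + (-1, 1, 0) = (-9, 8, 1)
  D4: (-8, 7, 1) + (-1, 0, 1) = (-9, 7, 2)
  D5: (-8, 7, 1) + (0, -1, 1) = (-8, 6, 2)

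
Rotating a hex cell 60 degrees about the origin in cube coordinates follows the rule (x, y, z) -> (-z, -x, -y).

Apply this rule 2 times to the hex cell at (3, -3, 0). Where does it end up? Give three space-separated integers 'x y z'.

Answer: -3 0 3

Derivation:
Start: (3, -3, 0)
Step 1: (3, -3, 0) -> (-(0), -(3), -(-3)) = (0, -3, 3)
Step 2: (0, -3, 3) -> (-(3), -(0), -(-3)) = (-3, 0, 3)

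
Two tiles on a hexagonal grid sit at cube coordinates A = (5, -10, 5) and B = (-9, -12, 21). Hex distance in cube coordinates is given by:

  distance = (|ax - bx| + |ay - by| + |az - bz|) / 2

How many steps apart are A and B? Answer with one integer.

|ax - bx| = |5 - (-9)| = 14
|ay - by| = |-10 - (-12)| = 2
|az - bz| = |5 - 21| = 16
distance = (14 + 2 + 16) / 2 = 32 / 2 = 16

Answer: 16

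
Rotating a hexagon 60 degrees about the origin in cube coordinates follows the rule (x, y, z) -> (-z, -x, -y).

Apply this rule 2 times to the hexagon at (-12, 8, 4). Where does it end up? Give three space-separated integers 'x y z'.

Answer: 8 4 -12

Derivation:
Start: (-12, 8, 4)
Step 1: (-12, 8, 4) -> (-(4), -(-12), -(8)) = (-4, 12, -8)
Step 2: (-4, 12, -8) -> (-(-8), -(-4), -(12)) = (8, 4, -12)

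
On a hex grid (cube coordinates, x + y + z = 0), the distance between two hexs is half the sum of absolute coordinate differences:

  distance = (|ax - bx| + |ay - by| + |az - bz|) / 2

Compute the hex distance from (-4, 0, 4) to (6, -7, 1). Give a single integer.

|ax - bx| = |-4 - 6| = 10
|ay - by| = |0 - (-7)| = 7
|az - bz| = |4 - 1| = 3
distance = (10 + 7 + 3) / 2 = 20 / 2 = 10

Answer: 10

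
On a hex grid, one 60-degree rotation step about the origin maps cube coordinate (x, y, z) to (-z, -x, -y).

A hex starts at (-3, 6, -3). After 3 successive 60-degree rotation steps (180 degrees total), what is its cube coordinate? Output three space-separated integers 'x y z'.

Start: (-3, 6, -3)
Step 1: (-3, 6, -3) -> (-(-3), -(-3), -(6)) = (3, 3, -6)
Step 2: (3, 3, -6) -> (-(-6), -(3), -(3)) = (6, -3, -3)
Step 3: (6, -3, -3) -> (-(-3), -(6), -(-3)) = (3, -6, 3)

Answer: 3 -6 3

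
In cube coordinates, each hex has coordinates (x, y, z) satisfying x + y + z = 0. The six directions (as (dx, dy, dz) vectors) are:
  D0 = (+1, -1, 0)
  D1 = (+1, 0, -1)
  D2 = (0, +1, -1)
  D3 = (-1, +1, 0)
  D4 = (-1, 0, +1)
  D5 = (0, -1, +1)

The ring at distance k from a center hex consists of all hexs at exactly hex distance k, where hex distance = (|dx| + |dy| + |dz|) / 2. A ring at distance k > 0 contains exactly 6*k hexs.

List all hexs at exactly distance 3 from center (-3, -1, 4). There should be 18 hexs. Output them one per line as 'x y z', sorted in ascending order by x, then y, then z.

Walk ring at distance 3 from (-3, -1, 4):
Start at center + D4*3 = (-6, -1, 7)
  hex 0: (-6, -1, 7)
  hex 1: (-5, -2, 7)
  hex 2: (-4, -3, 7)
  hex 3: (-3, -4, 7)
  hex 4: (-2, -4, 6)
  hex 5: (-1, -4, 5)
  hex 6: (0, -4, 4)
  hex 7: (0, -3, 3)
  hex 8: (0, -2, 2)
  hex 9: (0, -1, 1)
  hex 10: (-1, 0, 1)
  hex 11: (-2, 1, 1)
  hex 12: (-3, 2, 1)
  hex 13: (-4, 2, 2)
  hex 14: (-5, 2, 3)
  hex 15: (-6, 2, 4)
  hex 16: (-6, 1, 5)
  hex 17: (-6, 0, 6)
Sorted: 18 hexes.

Answer: -6 -1 7
-6 0 6
-6 1 5
-6 2 4
-5 -2 7
-5 2 3
-4 -3 7
-4 2 2
-3 -4 7
-3 2 1
-2 -4 6
-2 1 1
-1 -4 5
-1 0 1
0 -4 4
0 -3 3
0 -2 2
0 -1 1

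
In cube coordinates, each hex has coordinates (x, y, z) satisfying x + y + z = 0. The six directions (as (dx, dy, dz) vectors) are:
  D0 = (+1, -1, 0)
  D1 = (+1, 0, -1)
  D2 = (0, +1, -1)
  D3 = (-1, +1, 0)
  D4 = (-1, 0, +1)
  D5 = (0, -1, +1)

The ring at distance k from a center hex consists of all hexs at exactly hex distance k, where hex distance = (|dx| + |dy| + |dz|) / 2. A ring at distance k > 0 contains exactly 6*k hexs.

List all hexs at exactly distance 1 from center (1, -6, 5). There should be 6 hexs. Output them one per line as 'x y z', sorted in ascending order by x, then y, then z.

Answer: 0 -6 6
0 -5 5
1 -7 6
1 -5 4
2 -7 5
2 -6 4

Derivation:
Walk ring at distance 1 from (1, -6, 5):
Start at center + D4*1 = (0, -6, 6)
  hex 0: (0, -6, 6)
  hex 1: (1, -7, 6)
  hex 2: (2, -7, 5)
  hex 3: (2, -6, 4)
  hex 4: (1, -5, 4)
  hex 5: (0, -5, 5)
Sorted: 6 hexes.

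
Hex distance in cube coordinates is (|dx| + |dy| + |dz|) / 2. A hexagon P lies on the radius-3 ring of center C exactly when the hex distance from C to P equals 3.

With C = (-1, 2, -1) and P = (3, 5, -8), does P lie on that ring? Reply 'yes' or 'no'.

Answer: no

Derivation:
|px - cx| = |3 - (-1)| = 4
|py - cy| = |5 - 2| = 3
|pz - cz| = |-8 - (-1)| = 7
distance = (4+3+7)/2 = 14/2 = 7
radius = 3; distance != radius -> no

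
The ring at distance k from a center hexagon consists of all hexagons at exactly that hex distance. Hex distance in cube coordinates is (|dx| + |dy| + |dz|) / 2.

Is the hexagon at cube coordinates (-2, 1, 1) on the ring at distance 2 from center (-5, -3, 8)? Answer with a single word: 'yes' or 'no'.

|px - cx| = |-2 - (-5)| = 3
|py - cy| = |1 - (-3)| = 4
|pz - cz| = |1 - 8| = 7
distance = (3+4+7)/2 = 14/2 = 7
radius = 2; distance != radius -> no

Answer: no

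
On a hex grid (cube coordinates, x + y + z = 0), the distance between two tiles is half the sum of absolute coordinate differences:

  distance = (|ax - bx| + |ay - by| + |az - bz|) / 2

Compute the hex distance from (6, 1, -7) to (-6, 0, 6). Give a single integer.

|ax - bx| = |6 - (-6)| = 12
|ay - by| = |1 - 0| = 1
|az - bz| = |-7 - 6| = 13
distance = (12 + 1 + 13) / 2 = 26 / 2 = 13

Answer: 13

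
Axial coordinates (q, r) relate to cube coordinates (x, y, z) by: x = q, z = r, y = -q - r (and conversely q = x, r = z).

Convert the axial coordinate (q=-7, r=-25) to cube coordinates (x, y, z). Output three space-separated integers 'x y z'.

x = q = -7
z = r = -25
y = -x - z = -(-7) - (-25) = 32

Answer: -7 32 -25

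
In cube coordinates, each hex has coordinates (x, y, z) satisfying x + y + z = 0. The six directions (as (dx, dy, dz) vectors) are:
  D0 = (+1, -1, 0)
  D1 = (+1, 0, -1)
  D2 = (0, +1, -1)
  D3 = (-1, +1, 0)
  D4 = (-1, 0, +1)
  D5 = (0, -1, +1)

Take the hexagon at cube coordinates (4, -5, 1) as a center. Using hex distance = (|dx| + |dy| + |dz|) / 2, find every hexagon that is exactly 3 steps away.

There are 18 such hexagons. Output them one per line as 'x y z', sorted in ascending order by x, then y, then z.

Walk ring at distance 3 from (4, -5, 1):
Start at center + D4*3 = (1, -5, 4)
  hex 0: (1, -5, 4)
  hex 1: (2, -6, 4)
  hex 2: (3, -7, 4)
  hex 3: (4, -8, 4)
  hex 4: (5, -8, 3)
  hex 5: (6, -8, 2)
  hex 6: (7, -8, 1)
  hex 7: (7, -7, 0)
  hex 8: (7, -6, -1)
  hex 9: (7, -5, -2)
  hex 10: (6, -4, -2)
  hex 11: (5, -3, -2)
  hex 12: (4, -2, -2)
  hex 13: (3, -2, -1)
  hex 14: (2, -2, 0)
  hex 15: (1, -2, 1)
  hex 16: (1, -3, 2)
  hex 17: (1, -4, 3)
Sorted: 18 hexes.

Answer: 1 -5 4
1 -4 3
1 -3 2
1 -2 1
2 -6 4
2 -2 0
3 -7 4
3 -2 -1
4 -8 4
4 -2 -2
5 -8 3
5 -3 -2
6 -8 2
6 -4 -2
7 -8 1
7 -7 0
7 -6 -1
7 -5 -2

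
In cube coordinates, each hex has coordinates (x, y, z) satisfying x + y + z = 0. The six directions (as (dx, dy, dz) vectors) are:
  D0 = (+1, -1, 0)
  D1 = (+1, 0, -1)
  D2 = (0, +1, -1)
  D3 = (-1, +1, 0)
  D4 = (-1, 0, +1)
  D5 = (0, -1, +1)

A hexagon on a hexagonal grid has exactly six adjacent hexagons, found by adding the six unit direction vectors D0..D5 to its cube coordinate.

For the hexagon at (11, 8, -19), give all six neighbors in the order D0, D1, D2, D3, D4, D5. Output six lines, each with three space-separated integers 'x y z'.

Center: (11, 8, -19). Add each direction:
  D0: (11, 8, -19) + (1, -1, 0) = (12, 7, -19)
  D1: (11, 8, -19) + (1, 0, -1) = (12, 8, -20)
  D2: (11, 8, -19) + (0, 1, -1) = (11, 9, -20)
  D3: (11, 8, -19) + (-1, 1, 0) = (10, 9, -19)
  D4: (11, 8, -19) + (-1, 0, 1) = (10, 8, -18)
  D5: (11, 8, -19) + (0, -1, 1) = (11, 7, -18)

Answer: 12 7 -19
12 8 -20
11 9 -20
10 9 -19
10 8 -18
11 7 -18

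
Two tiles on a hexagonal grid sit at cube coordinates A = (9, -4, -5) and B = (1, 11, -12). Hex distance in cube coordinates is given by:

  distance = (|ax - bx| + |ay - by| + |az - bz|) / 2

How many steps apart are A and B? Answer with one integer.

Answer: 15

Derivation:
|ax - bx| = |9 - 1| = 8
|ay - by| = |-4 - 11| = 15
|az - bz| = |-5 - (-12)| = 7
distance = (8 + 15 + 7) / 2 = 30 / 2 = 15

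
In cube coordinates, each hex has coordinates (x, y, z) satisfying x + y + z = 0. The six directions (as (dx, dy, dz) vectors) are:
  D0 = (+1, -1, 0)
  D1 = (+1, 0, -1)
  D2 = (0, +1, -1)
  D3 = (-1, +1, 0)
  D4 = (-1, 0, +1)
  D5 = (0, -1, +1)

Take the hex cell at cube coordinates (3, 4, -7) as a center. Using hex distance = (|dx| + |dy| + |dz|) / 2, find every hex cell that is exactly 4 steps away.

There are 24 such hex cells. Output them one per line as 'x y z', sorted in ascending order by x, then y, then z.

Answer: -1 4 -3
-1 5 -4
-1 6 -5
-1 7 -6
-1 8 -7
0 3 -3
0 8 -8
1 2 -3
1 8 -9
2 1 -3
2 8 -10
3 0 -3
3 8 -11
4 0 -4
4 7 -11
5 0 -5
5 6 -11
6 0 -6
6 5 -11
7 0 -7
7 1 -8
7 2 -9
7 3 -10
7 4 -11

Derivation:
Walk ring at distance 4 from (3, 4, -7):
Start at center + D4*4 = (-1, 4, -3)
  hex 0: (-1, 4, -3)
  hex 1: (0, 3, -3)
  hex 2: (1, 2, -3)
  hex 3: (2, 1, -3)
  hex 4: (3, 0, -3)
  hex 5: (4, 0, -4)
  hex 6: (5, 0, -5)
  hex 7: (6, 0, -6)
  hex 8: (7, 0, -7)
  hex 9: (7, 1, -8)
  hex 10: (7, 2, -9)
  hex 11: (7, 3, -10)
  hex 12: (7, 4, -11)
  hex 13: (6, 5, -11)
  hex 14: (5, 6, -11)
  hex 15: (4, 7, -11)
  hex 16: (3, 8, -11)
  hex 17: (2, 8, -10)
  hex 18: (1, 8, -9)
  hex 19: (0, 8, -8)
  hex 20: (-1, 8, -7)
  hex 21: (-1, 7, -6)
  hex 22: (-1, 6, -5)
  hex 23: (-1, 5, -4)
Sorted: 24 hexes.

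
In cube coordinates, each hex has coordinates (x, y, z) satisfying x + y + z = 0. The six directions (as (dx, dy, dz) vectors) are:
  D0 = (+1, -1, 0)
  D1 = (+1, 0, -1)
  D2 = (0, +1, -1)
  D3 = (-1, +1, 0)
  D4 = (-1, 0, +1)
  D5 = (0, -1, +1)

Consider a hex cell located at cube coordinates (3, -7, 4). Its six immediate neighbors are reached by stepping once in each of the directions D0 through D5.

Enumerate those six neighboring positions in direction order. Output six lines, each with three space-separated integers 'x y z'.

Answer: 4 -8 4
4 -7 3
3 -6 3
2 -6 4
2 -7 5
3 -8 5

Derivation:
Center: (3, -7, 4). Add each direction:
  D0: (3, -7, 4) + (1, -1, 0) = (4, -8, 4)
  D1: (3, -7, 4) + (1, 0, -1) = (4, -7, 3)
  D2: (3, -7, 4) + (0, 1, -1) = (3, -6, 3)
  D3: (3, -7, 4) + (-1, 1, 0) = (2, -6, 4)
  D4: (3, -7, 4) + (-1, 0, 1) = (2, -7, 5)
  D5: (3, -7, 4) + (0, -1, 1) = (3, -8, 5)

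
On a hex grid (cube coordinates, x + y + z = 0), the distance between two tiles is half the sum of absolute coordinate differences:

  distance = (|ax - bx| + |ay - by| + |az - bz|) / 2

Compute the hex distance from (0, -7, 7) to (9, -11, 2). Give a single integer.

|ax - bx| = |0 - 9| = 9
|ay - by| = |-7 - (-11)| = 4
|az - bz| = |7 - 2| = 5
distance = (9 + 4 + 5) / 2 = 18 / 2 = 9

Answer: 9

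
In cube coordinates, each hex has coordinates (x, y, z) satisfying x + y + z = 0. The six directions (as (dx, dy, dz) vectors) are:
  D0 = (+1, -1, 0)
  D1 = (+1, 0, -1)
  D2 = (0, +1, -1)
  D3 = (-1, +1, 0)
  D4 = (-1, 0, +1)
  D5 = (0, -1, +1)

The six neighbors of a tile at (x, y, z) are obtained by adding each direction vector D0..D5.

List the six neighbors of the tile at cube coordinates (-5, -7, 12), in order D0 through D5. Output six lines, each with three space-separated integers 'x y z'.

Center: (-5, -7, 12). Add each direction:
  D0: (-5, -7, 12) + (1, -1, 0) = (-4, -8, 12)
  D1: (-5, -7, 12) + (1, 0, -1) = (-4, -7, 11)
  D2: (-5, -7, 12) + (0, 1, -1) = (-5, -6, 11)
  D3: (-5, -7, 12) + (-1, 1, 0) = (-6, -6, 12)
  D4: (-5, -7, 12) + (-1, 0, 1) = (-6, -7, 13)
  D5: (-5, -7, 12) + (0, -1, 1) = (-5, -8, 13)

Answer: -4 -8 12
-4 -7 11
-5 -6 11
-6 -6 12
-6 -7 13
-5 -8 13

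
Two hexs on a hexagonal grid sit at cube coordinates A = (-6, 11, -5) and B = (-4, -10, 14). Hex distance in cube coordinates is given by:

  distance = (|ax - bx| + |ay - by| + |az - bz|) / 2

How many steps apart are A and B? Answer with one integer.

|ax - bx| = |-6 - (-4)| = 2
|ay - by| = |11 - (-10)| = 21
|az - bz| = |-5 - 14| = 19
distance = (2 + 21 + 19) / 2 = 42 / 2 = 21

Answer: 21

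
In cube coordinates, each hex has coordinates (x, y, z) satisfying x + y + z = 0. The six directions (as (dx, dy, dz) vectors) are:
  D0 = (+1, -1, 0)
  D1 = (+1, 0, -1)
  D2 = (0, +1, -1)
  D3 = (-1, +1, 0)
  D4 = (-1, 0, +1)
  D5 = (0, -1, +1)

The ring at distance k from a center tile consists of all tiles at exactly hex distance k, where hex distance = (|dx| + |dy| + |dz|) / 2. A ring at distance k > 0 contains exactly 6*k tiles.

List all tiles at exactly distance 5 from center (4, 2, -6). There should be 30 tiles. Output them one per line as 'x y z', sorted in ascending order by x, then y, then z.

Answer: -1 2 -1
-1 3 -2
-1 4 -3
-1 5 -4
-1 6 -5
-1 7 -6
0 1 -1
0 7 -7
1 0 -1
1 7 -8
2 -1 -1
2 7 -9
3 -2 -1
3 7 -10
4 -3 -1
4 7 -11
5 -3 -2
5 6 -11
6 -3 -3
6 5 -11
7 -3 -4
7 4 -11
8 -3 -5
8 3 -11
9 -3 -6
9 -2 -7
9 -1 -8
9 0 -9
9 1 -10
9 2 -11

Derivation:
Walk ring at distance 5 from (4, 2, -6):
Start at center + D4*5 = (-1, 2, -1)
  hex 0: (-1, 2, -1)
  hex 1: (0, 1, -1)
  hex 2: (1, 0, -1)
  hex 3: (2, -1, -1)
  hex 4: (3, -2, -1)
  hex 5: (4, -3, -1)
  hex 6: (5, -3, -2)
  hex 7: (6, -3, -3)
  hex 8: (7, -3, -4)
  hex 9: (8, -3, -5)
  hex 10: (9, -3, -6)
  hex 11: (9, -2, -7)
  hex 12: (9, -1, -8)
  hex 13: (9, 0, -9)
  hex 14: (9, 1, -10)
  hex 15: (9, 2, -11)
  hex 16: (8, 3, -11)
  hex 17: (7, 4, -11)
  hex 18: (6, 5, -11)
  hex 19: (5, 6, -11)
  hex 20: (4, 7, -11)
  hex 21: (3, 7, -10)
  hex 22: (2, 7, -9)
  hex 23: (1, 7, -8)
  hex 24: (0, 7, -7)
  hex 25: (-1, 7, -6)
  hex 26: (-1, 6, -5)
  hex 27: (-1, 5, -4)
  hex 28: (-1, 4, -3)
  hex 29: (-1, 3, -2)
Sorted: 30 hexes.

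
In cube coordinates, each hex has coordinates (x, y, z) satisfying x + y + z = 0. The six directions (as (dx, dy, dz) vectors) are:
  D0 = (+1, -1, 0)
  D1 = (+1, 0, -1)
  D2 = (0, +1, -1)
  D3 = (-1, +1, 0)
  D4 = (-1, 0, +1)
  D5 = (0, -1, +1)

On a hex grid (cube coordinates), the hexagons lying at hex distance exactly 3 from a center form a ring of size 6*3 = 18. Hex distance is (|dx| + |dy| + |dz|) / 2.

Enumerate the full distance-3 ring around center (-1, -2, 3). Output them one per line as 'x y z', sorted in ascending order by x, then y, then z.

Answer: -4 -2 6
-4 -1 5
-4 0 4
-4 1 3
-3 -3 6
-3 1 2
-2 -4 6
-2 1 1
-1 -5 6
-1 1 0
0 -5 5
0 0 0
1 -5 4
1 -1 0
2 -5 3
2 -4 2
2 -3 1
2 -2 0

Derivation:
Walk ring at distance 3 from (-1, -2, 3):
Start at center + D4*3 = (-4, -2, 6)
  hex 0: (-4, -2, 6)
  hex 1: (-3, -3, 6)
  hex 2: (-2, -4, 6)
  hex 3: (-1, -5, 6)
  hex 4: (0, -5, 5)
  hex 5: (1, -5, 4)
  hex 6: (2, -5, 3)
  hex 7: (2, -4, 2)
  hex 8: (2, -3, 1)
  hex 9: (2, -2, 0)
  hex 10: (1, -1, 0)
  hex 11: (0, 0, 0)
  hex 12: (-1, 1, 0)
  hex 13: (-2, 1, 1)
  hex 14: (-3, 1, 2)
  hex 15: (-4, 1, 3)
  hex 16: (-4, 0, 4)
  hex 17: (-4, -1, 5)
Sorted: 18 hexes.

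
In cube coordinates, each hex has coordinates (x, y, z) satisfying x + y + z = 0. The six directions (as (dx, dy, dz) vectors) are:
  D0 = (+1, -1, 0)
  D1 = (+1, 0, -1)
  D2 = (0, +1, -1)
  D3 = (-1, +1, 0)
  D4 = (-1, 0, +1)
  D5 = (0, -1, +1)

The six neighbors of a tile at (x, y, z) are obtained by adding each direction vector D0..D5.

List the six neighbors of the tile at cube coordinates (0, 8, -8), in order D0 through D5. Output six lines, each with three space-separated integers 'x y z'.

Center: (0, 8, -8). Add each direction:
  D0: (0, 8, -8) + (1, -1, 0) = (1, 7, -8)
  D1: (0, 8, -8) + (1, 0, -1) = (1, 8, -9)
  D2: (0, 8, -8) + (0, 1, -1) = (0, 9, -9)
  D3: (0, 8, -8) + (-1, 1, 0) = (-1, 9, -8)
  D4: (0, 8, -8) + (-1, 0, 1) = (-1, 8, -7)
  D5: (0, 8, -8) + (0, -1, 1) = (0, 7, -7)

Answer: 1 7 -8
1 8 -9
0 9 -9
-1 9 -8
-1 8 -7
0 7 -7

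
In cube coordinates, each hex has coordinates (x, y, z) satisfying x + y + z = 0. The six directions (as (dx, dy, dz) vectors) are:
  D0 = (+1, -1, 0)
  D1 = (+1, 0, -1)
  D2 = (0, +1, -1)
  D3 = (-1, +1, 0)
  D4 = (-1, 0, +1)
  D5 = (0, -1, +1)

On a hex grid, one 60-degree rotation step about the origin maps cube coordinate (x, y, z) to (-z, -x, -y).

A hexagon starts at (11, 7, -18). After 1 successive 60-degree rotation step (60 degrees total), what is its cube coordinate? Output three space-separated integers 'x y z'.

Start: (11, 7, -18)
Step 1: (11, 7, -18) -> (-(-18), -(11), -(7)) = (18, -11, -7)

Answer: 18 -11 -7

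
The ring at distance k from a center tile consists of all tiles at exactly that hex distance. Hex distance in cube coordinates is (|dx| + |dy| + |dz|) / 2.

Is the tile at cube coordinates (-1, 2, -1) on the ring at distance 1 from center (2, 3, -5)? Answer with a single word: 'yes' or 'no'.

|px - cx| = |-1 - 2| = 3
|py - cy| = |2 - 3| = 1
|pz - cz| = |-1 - (-5)| = 4
distance = (3+1+4)/2 = 8/2 = 4
radius = 1; distance != radius -> no

Answer: no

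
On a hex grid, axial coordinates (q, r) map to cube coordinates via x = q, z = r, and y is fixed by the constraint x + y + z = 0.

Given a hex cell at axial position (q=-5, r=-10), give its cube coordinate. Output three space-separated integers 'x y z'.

x = q = -5
z = r = -10
y = -x - z = -(-5) - (-10) = 15

Answer: -5 15 -10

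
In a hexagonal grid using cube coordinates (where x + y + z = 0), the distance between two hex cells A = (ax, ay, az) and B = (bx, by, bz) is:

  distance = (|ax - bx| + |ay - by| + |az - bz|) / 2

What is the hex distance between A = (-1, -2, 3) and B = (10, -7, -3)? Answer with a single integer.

Answer: 11

Derivation:
|ax - bx| = |-1 - 10| = 11
|ay - by| = |-2 - (-7)| = 5
|az - bz| = |3 - (-3)| = 6
distance = (11 + 5 + 6) / 2 = 22 / 2 = 11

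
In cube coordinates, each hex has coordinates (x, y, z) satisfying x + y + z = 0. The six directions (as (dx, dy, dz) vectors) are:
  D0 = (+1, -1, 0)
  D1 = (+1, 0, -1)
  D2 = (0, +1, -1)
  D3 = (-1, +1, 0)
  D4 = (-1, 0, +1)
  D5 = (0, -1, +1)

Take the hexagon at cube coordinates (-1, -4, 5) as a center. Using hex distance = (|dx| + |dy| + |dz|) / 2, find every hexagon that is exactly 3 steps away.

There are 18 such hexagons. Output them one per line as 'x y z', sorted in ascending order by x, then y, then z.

Answer: -4 -4 8
-4 -3 7
-4 -2 6
-4 -1 5
-3 -5 8
-3 -1 4
-2 -6 8
-2 -1 3
-1 -7 8
-1 -1 2
0 -7 7
0 -2 2
1 -7 6
1 -3 2
2 -7 5
2 -6 4
2 -5 3
2 -4 2

Derivation:
Walk ring at distance 3 from (-1, -4, 5):
Start at center + D4*3 = (-4, -4, 8)
  hex 0: (-4, -4, 8)
  hex 1: (-3, -5, 8)
  hex 2: (-2, -6, 8)
  hex 3: (-1, -7, 8)
  hex 4: (0, -7, 7)
  hex 5: (1, -7, 6)
  hex 6: (2, -7, 5)
  hex 7: (2, -6, 4)
  hex 8: (2, -5, 3)
  hex 9: (2, -4, 2)
  hex 10: (1, -3, 2)
  hex 11: (0, -2, 2)
  hex 12: (-1, -1, 2)
  hex 13: (-2, -1, 3)
  hex 14: (-3, -1, 4)
  hex 15: (-4, -1, 5)
  hex 16: (-4, -2, 6)
  hex 17: (-4, -3, 7)
Sorted: 18 hexes.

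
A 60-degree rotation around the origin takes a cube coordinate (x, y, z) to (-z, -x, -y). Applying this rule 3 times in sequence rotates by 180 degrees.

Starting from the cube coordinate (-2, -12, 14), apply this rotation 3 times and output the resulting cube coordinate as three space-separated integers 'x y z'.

Start: (-2, -12, 14)
Step 1: (-2, -12, 14) -> (-(14), -(-2), -(-12)) = (-14, 2, 12)
Step 2: (-14, 2, 12) -> (-(12), -(-14), -(2)) = (-12, 14, -2)
Step 3: (-12, 14, -2) -> (-(-2), -(-12), -(14)) = (2, 12, -14)

Answer: 2 12 -14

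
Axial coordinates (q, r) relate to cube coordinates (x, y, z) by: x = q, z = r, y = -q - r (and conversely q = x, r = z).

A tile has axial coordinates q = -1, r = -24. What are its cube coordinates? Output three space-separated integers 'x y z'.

x = q = -1
z = r = -24
y = -x - z = -(-1) - (-24) = 25

Answer: -1 25 -24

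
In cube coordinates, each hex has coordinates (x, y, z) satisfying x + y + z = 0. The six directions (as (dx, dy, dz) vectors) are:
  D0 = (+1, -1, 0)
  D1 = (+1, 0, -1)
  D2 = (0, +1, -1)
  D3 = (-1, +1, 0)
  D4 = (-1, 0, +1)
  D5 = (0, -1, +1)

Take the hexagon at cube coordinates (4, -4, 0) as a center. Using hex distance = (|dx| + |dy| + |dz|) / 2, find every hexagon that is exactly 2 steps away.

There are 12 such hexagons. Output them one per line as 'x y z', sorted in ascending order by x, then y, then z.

Answer: 2 -4 2
2 -3 1
2 -2 0
3 -5 2
3 -2 -1
4 -6 2
4 -2 -2
5 -6 1
5 -3 -2
6 -6 0
6 -5 -1
6 -4 -2

Derivation:
Walk ring at distance 2 from (4, -4, 0):
Start at center + D4*2 = (2, -4, 2)
  hex 0: (2, -4, 2)
  hex 1: (3, -5, 2)
  hex 2: (4, -6, 2)
  hex 3: (5, -6, 1)
  hex 4: (6, -6, 0)
  hex 5: (6, -5, -1)
  hex 6: (6, -4, -2)
  hex 7: (5, -3, -2)
  hex 8: (4, -2, -2)
  hex 9: (3, -2, -1)
  hex 10: (2, -2, 0)
  hex 11: (2, -3, 1)
Sorted: 12 hexes.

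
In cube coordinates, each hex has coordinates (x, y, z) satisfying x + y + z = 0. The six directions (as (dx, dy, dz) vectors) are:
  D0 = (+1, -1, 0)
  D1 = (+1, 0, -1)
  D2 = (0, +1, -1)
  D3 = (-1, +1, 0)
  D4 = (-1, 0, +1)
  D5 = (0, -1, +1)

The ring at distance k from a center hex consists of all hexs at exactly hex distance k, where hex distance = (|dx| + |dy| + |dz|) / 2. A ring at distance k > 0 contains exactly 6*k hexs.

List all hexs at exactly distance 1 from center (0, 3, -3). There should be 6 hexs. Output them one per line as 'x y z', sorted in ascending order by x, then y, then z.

Walk ring at distance 1 from (0, 3, -3):
Start at center + D4*1 = (-1, 3, -2)
  hex 0: (-1, 3, -2)
  hex 1: (0, 2, -2)
  hex 2: (1, 2, -3)
  hex 3: (1, 3, -4)
  hex 4: (0, 4, -4)
  hex 5: (-1, 4, -3)
Sorted: 6 hexes.

Answer: -1 3 -2
-1 4 -3
0 2 -2
0 4 -4
1 2 -3
1 3 -4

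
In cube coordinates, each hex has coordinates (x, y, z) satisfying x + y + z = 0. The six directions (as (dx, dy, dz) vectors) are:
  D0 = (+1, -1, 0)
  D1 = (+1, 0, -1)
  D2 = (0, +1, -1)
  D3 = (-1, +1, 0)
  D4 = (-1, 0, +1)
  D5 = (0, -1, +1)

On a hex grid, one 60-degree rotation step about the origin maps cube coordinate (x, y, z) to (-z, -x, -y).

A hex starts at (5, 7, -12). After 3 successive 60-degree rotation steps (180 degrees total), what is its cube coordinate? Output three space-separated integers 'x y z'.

Answer: -5 -7 12

Derivation:
Start: (5, 7, -12)
Step 1: (5, 7, -12) -> (-(-12), -(5), -(7)) = (12, -5, -7)
Step 2: (12, -5, -7) -> (-(-7), -(12), -(-5)) = (7, -12, 5)
Step 3: (7, -12, 5) -> (-(5), -(7), -(-12)) = (-5, -7, 12)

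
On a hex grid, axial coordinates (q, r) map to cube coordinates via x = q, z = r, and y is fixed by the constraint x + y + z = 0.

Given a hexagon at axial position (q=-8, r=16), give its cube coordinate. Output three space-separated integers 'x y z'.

Answer: -8 -8 16

Derivation:
x = q = -8
z = r = 16
y = -x - z = -(-8) - (16) = -8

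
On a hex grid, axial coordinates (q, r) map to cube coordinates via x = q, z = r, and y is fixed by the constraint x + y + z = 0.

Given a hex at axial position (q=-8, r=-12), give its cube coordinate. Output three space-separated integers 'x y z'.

x = q = -8
z = r = -12
y = -x - z = -(-8) - (-12) = 20

Answer: -8 20 -12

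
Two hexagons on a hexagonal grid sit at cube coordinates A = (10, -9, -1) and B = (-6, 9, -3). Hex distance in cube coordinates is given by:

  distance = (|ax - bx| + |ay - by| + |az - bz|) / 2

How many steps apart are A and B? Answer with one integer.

Answer: 18

Derivation:
|ax - bx| = |10 - (-6)| = 16
|ay - by| = |-9 - 9| = 18
|az - bz| = |-1 - (-3)| = 2
distance = (16 + 18 + 2) / 2 = 36 / 2 = 18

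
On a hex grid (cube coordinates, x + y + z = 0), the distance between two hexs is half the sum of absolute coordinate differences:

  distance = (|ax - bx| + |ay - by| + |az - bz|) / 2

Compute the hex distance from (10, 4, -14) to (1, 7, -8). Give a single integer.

Answer: 9

Derivation:
|ax - bx| = |10 - 1| = 9
|ay - by| = |4 - 7| = 3
|az - bz| = |-14 - (-8)| = 6
distance = (9 + 3 + 6) / 2 = 18 / 2 = 9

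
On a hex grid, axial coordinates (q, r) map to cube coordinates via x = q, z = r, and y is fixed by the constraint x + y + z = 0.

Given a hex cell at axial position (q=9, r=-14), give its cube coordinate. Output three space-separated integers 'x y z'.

Answer: 9 5 -14

Derivation:
x = q = 9
z = r = -14
y = -x - z = -(9) - (-14) = 5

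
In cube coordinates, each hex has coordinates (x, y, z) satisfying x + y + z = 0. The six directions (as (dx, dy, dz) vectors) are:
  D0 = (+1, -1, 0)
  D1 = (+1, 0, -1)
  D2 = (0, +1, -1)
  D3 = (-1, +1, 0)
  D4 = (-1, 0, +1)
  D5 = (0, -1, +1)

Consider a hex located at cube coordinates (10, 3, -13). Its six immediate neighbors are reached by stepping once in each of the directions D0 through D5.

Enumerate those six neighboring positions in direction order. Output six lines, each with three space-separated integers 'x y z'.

Center: (10, 3, -13). Add each direction:
  D0: (10, 3, -13) + (1, -1, 0) = (11, 2, -13)
  D1: (10, 3, -13) + (1, 0, -1) = (11, 3, -14)
  D2: (10, 3, -13) + (0, 1, -1) = (10, 4, -14)
  D3: (10, 3, -13) + (-1, 1, 0) = (9, 4, -13)
  D4: (10, 3, -13) + (-1, 0, 1) = (9, 3, -12)
  D5: (10, 3, -13) + (0, -1, 1) = (10, 2, -12)

Answer: 11 2 -13
11 3 -14
10 4 -14
9 4 -13
9 3 -12
10 2 -12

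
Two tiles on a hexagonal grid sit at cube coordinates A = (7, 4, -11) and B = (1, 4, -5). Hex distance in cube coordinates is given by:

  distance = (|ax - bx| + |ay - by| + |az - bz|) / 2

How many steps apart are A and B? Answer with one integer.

Answer: 6

Derivation:
|ax - bx| = |7 - 1| = 6
|ay - by| = |4 - 4| = 0
|az - bz| = |-11 - (-5)| = 6
distance = (6 + 0 + 6) / 2 = 12 / 2 = 6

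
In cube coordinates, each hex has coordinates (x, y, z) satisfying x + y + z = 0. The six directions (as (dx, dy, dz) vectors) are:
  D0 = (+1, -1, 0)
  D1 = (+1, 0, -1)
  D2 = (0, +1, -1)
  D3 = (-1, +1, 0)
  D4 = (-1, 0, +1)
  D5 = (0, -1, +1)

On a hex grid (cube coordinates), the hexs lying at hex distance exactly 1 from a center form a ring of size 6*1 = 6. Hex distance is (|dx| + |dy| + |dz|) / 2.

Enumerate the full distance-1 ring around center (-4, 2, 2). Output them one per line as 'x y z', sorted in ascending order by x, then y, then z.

Answer: -5 2 3
-5 3 2
-4 1 3
-4 3 1
-3 1 2
-3 2 1

Derivation:
Walk ring at distance 1 from (-4, 2, 2):
Start at center + D4*1 = (-5, 2, 3)
  hex 0: (-5, 2, 3)
  hex 1: (-4, 1, 3)
  hex 2: (-3, 1, 2)
  hex 3: (-3, 2, 1)
  hex 4: (-4, 3, 1)
  hex 5: (-5, 3, 2)
Sorted: 6 hexes.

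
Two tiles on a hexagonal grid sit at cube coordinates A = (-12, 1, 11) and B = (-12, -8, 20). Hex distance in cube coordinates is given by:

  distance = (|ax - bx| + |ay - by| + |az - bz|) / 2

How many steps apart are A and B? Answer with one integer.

Answer: 9

Derivation:
|ax - bx| = |-12 - (-12)| = 0
|ay - by| = |1 - (-8)| = 9
|az - bz| = |11 - 20| = 9
distance = (0 + 9 + 9) / 2 = 18 / 2 = 9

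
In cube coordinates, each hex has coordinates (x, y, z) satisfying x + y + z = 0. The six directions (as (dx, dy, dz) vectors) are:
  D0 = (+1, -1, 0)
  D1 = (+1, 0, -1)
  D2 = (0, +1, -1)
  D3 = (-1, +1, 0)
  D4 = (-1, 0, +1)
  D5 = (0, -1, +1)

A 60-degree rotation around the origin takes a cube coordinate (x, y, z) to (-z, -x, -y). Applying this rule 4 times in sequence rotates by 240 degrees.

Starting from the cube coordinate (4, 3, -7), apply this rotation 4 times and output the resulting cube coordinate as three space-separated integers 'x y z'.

Answer: -7 4 3

Derivation:
Start: (4, 3, -7)
Step 1: (4, 3, -7) -> (-(-7), -(4), -(3)) = (7, -4, -3)
Step 2: (7, -4, -3) -> (-(-3), -(7), -(-4)) = (3, -7, 4)
Step 3: (3, -7, 4) -> (-(4), -(3), -(-7)) = (-4, -3, 7)
Step 4: (-4, -3, 7) -> (-(7), -(-4), -(-3)) = (-7, 4, 3)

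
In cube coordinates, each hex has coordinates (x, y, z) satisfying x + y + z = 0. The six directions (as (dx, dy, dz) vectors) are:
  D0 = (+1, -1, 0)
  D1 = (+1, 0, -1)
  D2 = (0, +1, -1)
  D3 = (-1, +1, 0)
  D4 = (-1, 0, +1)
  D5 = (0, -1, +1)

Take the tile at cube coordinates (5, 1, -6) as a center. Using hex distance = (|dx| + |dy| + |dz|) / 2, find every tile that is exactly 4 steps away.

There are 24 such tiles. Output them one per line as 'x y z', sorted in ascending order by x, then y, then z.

Answer: 1 1 -2
1 2 -3
1 3 -4
1 4 -5
1 5 -6
2 0 -2
2 5 -7
3 -1 -2
3 5 -8
4 -2 -2
4 5 -9
5 -3 -2
5 5 -10
6 -3 -3
6 4 -10
7 -3 -4
7 3 -10
8 -3 -5
8 2 -10
9 -3 -6
9 -2 -7
9 -1 -8
9 0 -9
9 1 -10

Derivation:
Walk ring at distance 4 from (5, 1, -6):
Start at center + D4*4 = (1, 1, -2)
  hex 0: (1, 1, -2)
  hex 1: (2, 0, -2)
  hex 2: (3, -1, -2)
  hex 3: (4, -2, -2)
  hex 4: (5, -3, -2)
  hex 5: (6, -3, -3)
  hex 6: (7, -3, -4)
  hex 7: (8, -3, -5)
  hex 8: (9, -3, -6)
  hex 9: (9, -2, -7)
  hex 10: (9, -1, -8)
  hex 11: (9, 0, -9)
  hex 12: (9, 1, -10)
  hex 13: (8, 2, -10)
  hex 14: (7, 3, -10)
  hex 15: (6, 4, -10)
  hex 16: (5, 5, -10)
  hex 17: (4, 5, -9)
  hex 18: (3, 5, -8)
  hex 19: (2, 5, -7)
  hex 20: (1, 5, -6)
  hex 21: (1, 4, -5)
  hex 22: (1, 3, -4)
  hex 23: (1, 2, -3)
Sorted: 24 hexes.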